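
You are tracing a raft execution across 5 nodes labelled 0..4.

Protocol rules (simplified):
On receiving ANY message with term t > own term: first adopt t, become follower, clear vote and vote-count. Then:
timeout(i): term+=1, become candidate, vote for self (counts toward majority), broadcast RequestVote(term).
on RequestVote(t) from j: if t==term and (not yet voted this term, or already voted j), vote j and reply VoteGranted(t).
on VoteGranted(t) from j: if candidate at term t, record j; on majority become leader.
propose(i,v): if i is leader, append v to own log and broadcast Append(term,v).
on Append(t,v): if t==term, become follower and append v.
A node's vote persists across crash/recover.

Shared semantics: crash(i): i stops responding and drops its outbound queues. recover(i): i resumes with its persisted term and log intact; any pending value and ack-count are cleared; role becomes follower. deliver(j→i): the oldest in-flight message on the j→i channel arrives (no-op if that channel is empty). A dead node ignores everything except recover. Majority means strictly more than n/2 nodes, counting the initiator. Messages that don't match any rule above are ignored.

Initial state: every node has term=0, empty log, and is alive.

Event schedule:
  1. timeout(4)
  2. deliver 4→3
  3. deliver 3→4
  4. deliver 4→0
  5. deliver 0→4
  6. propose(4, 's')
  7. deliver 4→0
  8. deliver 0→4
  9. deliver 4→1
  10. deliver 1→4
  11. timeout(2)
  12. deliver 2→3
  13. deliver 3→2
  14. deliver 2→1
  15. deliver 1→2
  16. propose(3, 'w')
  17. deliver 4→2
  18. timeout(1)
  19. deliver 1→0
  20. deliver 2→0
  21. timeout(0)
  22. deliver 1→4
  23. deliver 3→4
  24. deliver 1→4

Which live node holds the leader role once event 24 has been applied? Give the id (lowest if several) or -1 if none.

1. timeout(4):  <4:cand t1 ->
2. deliver 4→3:  <3:foll t1 ->
3. deliver 3→4:  nop
4. deliver 4→0:  <0:foll t1 ->
5. deliver 0→4:  <4:lead t1 ->
6. propose(4,'s'):  <4:lead t1 s>
7. deliver 4→0:  <0:foll t1 s>
8. deliver 0→4:  nop
9. deliver 4→1:  <1:foll t1 ->
10. deliver 1→4:  nop
11. timeout(2):  <2:cand t1 ->
12. deliver 2→3:  nop
13. deliver 3→2:  nop
14. deliver 2→1:  nop
15. deliver 1→2:  nop
16. propose(3,'w'):  nop
17. deliver 4→2:  nop
18. timeout(1):  <1:cand t2 ->
19. deliver 1→0:  <0:foll t2 s>
20. deliver 2→0:  nop
21. timeout(0):  <0:cand t3 s>
22. deliver 1→4:  <4:foll t2 s>
23. deliver 3→4:  nop
24. deliver 1→4:  nop

-1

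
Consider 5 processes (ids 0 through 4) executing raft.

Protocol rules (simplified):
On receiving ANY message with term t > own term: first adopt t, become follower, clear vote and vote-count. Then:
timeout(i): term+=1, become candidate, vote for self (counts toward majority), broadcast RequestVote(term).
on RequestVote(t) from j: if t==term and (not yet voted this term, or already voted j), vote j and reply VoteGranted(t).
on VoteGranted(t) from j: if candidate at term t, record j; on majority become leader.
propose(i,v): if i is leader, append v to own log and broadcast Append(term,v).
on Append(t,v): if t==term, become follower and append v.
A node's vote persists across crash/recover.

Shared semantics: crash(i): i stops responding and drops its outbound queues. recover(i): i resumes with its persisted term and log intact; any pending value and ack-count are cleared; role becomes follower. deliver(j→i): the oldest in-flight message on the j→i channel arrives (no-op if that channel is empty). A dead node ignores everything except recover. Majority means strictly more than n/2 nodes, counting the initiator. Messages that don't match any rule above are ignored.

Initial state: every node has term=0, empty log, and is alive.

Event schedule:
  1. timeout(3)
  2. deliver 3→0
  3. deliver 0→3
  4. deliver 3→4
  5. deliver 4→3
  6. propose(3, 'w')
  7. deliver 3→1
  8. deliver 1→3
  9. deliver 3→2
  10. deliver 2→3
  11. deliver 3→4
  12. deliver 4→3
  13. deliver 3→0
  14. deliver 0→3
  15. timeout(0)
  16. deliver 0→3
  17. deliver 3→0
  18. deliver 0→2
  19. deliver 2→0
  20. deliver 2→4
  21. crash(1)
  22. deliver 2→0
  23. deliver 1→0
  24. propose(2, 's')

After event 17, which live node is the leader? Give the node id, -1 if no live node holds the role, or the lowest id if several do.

-1

1. timeout(3):  <3:cand t1 ->
2. deliver 3→0:  <0:foll t1 ->
3. deliver 0→3:  nop
4. deliver 3→4:  <4:foll t1 ->
5. deliver 4→3:  <3:lead t1 ->
6. propose(3,'w'):  <3:lead t1 w>
7. deliver 3→1:  <1:foll t1 ->
8. deliver 1→3:  nop
9. deliver 3→2:  <2:foll t1 ->
10. deliver 2→3:  nop
11. deliver 3→4:  <4:foll t1 w>
12. deliver 4→3:  nop
13. deliver 3→0:  <0:foll t1 w>
14. deliver 0→3:  nop
15. timeout(0):  <0:cand t2 w>
16. deliver 0→3:  <3:foll t2 w>
17. deliver 3→0:  nop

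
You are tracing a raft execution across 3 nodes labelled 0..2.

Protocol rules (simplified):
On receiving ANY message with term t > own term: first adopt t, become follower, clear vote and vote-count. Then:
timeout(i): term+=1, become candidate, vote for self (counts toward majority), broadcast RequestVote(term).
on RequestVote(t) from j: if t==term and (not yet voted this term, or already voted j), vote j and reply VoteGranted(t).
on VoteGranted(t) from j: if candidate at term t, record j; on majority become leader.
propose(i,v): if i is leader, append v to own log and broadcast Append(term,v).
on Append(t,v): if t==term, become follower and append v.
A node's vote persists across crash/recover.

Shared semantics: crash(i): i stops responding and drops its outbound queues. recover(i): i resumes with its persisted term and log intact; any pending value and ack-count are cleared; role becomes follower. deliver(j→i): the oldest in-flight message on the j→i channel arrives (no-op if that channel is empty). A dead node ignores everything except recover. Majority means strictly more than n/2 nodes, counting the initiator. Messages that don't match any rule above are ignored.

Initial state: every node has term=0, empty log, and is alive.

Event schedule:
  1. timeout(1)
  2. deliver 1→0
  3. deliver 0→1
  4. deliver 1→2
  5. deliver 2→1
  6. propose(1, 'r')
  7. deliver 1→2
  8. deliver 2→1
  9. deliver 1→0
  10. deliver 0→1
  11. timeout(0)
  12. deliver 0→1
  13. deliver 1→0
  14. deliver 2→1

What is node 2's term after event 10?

e1 timeout(1): 1[cand,t=1,-]
e2 deliver 1→0: 0[foll,t=1,-]
e3 deliver 0→1: 1[lead,t=1,-]
e4 deliver 1→2: 2[foll,t=1,-]
e5 deliver 2→1: ·
e6 propose(1,'r'): 1[lead,t=1,r]
e7 deliver 1→2: 2[foll,t=1,r]
e8 deliver 2→1: ·
e9 deliver 1→0: 0[foll,t=1,r]
e10 deliver 0→1: ·

1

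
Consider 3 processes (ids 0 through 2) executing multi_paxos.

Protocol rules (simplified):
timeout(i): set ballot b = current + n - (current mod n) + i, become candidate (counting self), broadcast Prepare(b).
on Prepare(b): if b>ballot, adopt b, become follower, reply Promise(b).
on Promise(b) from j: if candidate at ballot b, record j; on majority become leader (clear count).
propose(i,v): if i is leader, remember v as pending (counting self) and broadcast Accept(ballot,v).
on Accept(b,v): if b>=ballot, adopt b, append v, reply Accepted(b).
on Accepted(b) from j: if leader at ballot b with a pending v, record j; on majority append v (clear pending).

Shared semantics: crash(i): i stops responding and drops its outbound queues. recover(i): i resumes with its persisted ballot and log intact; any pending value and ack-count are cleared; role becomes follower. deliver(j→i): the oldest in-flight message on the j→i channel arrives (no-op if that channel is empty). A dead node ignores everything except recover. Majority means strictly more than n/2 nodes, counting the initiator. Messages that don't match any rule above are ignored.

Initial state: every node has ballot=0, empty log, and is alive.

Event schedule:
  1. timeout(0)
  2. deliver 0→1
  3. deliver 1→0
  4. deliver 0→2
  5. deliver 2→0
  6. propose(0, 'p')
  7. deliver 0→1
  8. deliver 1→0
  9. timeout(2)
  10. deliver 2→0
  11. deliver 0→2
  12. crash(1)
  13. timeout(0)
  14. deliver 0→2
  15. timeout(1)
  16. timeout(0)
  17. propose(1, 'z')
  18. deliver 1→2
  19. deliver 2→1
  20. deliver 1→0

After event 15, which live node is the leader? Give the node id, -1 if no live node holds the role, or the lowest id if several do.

[1] timeout(0) → N0(cand b3 [-])
[2] deliver 0→1 → N1(foll b3 [-])
[3] deliver 1→0 → N0(lead b3 [-])
[4] deliver 0→2 → N2(foll b3 [-])
[5] deliver 2→0 → ∅
[6] propose(0,'p') → ∅
[7] deliver 0→1 → N1(foll b3 [p])
[8] deliver 1→0 → N0(lead b3 [p])
[9] timeout(2) → N2(cand b8 [-])
[10] deliver 2→0 → N0(foll b8 [p])
[11] deliver 0→2 → ∅
[12] crash(1) → N1(✗foll b3 [p])
[13] timeout(0) → N0(cand b9 [p])
[14] deliver 0→2 → N2(lead b8 [-])
[15] timeout(1) → ∅

2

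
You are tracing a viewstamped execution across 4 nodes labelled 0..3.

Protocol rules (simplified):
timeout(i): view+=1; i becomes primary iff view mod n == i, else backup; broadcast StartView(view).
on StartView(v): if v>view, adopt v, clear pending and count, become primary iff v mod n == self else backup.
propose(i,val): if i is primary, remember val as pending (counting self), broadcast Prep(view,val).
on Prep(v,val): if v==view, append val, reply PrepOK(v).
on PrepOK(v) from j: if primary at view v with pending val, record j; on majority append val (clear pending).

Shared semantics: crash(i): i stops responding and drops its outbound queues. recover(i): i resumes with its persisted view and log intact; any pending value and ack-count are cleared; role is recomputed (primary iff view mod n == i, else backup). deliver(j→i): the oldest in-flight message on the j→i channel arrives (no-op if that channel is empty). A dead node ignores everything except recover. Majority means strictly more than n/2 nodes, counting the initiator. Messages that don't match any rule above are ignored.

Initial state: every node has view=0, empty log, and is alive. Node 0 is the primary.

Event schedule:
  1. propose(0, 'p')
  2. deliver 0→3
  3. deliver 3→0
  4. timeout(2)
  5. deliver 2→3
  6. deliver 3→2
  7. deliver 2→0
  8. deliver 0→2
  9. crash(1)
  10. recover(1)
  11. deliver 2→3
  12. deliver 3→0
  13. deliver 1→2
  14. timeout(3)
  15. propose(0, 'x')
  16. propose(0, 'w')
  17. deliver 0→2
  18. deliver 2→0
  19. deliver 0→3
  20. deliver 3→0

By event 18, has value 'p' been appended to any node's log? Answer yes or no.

yes

e1 propose(0,'p'): ·
e2 deliver 0→3: 3[back,v=0,p]
e3 deliver 3→0: ·
e4 timeout(2): 2[back,v=1,-]
e5 deliver 2→3: 3[back,v=1,p]
e6 deliver 3→2: ·
e7 deliver 2→0: 0[back,v=1,-]
e8 deliver 0→2: ·
e9 crash(1): 1[✗back,v=0,-]
e10 recover(1): 1[back,v=0,-]
e11 deliver 2→3: ·
e12 deliver 3→0: ·
e13 deliver 1→2: ·
e14 timeout(3): 3[back,v=2,p]
e15 propose(0,'x'): ·
e16 propose(0,'w'): ·
e17 deliver 0→2: ·
e18 deliver 2→0: ·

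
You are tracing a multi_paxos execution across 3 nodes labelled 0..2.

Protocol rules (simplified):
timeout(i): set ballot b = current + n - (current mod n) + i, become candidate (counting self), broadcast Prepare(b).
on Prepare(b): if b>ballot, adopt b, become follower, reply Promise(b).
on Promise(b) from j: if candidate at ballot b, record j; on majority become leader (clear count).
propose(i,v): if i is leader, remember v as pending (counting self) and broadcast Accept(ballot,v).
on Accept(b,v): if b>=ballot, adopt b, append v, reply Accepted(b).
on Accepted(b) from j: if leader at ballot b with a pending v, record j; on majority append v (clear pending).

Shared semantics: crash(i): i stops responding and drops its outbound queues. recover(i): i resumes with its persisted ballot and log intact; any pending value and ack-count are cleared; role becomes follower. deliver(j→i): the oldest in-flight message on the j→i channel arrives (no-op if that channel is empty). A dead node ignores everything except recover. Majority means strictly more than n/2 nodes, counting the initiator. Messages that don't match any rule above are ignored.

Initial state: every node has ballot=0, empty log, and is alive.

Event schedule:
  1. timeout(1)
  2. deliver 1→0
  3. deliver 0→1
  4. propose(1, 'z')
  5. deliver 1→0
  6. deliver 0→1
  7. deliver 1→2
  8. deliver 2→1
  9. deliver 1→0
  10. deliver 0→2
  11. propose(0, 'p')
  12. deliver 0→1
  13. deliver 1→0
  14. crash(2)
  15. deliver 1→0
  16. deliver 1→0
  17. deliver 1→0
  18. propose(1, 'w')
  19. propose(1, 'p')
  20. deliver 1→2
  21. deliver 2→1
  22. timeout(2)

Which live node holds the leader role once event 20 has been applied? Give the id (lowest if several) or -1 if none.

1

step 1 timeout(1): 1={cand,b=4,log=-}
step 2 deliver 1→0: 0={foll,b=4,log=-}
step 3 deliver 0→1: 1={lead,b=4,log=-}
step 4 propose(1,'z'): —
step 5 deliver 1→0: 0={foll,b=4,log=z}
step 6 deliver 0→1: 1={lead,b=4,log=z}
step 7 deliver 1→2: 2={foll,b=4,log=-}
step 8 deliver 2→1: —
step 9 deliver 1→0: —
step 10 deliver 0→2: —
step 11 propose(0,'p'): —
step 12 deliver 0→1: —
step 13 deliver 1→0: —
step 14 crash(2): 2={✗foll,b=4,log=-}
step 15 deliver 1→0: —
step 16 deliver 1→0: —
step 17 deliver 1→0: —
step 18 propose(1,'w'): —
step 19 propose(1,'p'): —
step 20 deliver 1→2: —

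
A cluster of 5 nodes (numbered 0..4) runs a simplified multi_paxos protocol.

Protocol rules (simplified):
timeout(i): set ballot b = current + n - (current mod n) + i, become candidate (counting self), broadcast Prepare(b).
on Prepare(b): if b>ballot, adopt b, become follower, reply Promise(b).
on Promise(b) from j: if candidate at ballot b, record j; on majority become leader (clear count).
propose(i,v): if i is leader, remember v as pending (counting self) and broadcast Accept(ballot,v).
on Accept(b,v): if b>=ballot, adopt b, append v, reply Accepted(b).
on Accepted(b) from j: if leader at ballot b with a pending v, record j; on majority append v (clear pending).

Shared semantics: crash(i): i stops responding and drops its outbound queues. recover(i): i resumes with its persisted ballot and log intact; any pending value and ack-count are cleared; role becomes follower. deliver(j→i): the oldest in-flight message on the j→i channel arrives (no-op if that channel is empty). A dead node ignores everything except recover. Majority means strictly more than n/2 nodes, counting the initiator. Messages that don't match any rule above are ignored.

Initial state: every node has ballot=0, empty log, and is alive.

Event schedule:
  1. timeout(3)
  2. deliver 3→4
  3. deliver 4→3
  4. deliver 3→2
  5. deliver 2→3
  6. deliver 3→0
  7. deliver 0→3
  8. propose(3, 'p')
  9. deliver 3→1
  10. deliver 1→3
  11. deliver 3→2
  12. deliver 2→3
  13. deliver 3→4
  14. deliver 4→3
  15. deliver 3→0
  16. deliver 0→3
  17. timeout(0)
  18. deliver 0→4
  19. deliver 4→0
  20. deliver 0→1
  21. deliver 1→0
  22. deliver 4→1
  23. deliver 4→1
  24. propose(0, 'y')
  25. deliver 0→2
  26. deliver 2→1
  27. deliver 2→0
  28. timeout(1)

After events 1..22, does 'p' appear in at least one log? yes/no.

after 1 — timeout(3): n3:cand/b8/[-]
after 2 — deliver 3→4: n4:foll/b8/[-]
after 3 — deliver 4→3: ·
after 4 — deliver 3→2: n2:foll/b8/[-]
after 5 — deliver 2→3: n3:lead/b8/[-]
after 6 — deliver 3→0: n0:foll/b8/[-]
after 7 — deliver 0→3: ·
after 8 — propose(3,'p'): ·
after 9 — deliver 3→1: n1:foll/b8/[-]
after 10 — deliver 1→3: ·
after 11 — deliver 3→2: n2:foll/b8/[p]
after 12 — deliver 2→3: ·
after 13 — deliver 3→4: n4:foll/b8/[p]
after 14 — deliver 4→3: n3:lead/b8/[p]
after 15 — deliver 3→0: n0:foll/b8/[p]
after 16 — deliver 0→3: ·
after 17 — timeout(0): n0:cand/b10/[p]
after 18 — deliver 0→4: n4:foll/b10/[p]
after 19 — deliver 4→0: ·
after 20 — deliver 0→1: n1:foll/b10/[-]
after 21 — deliver 1→0: n0:lead/b10/[p]
after 22 — deliver 4→1: ·

yes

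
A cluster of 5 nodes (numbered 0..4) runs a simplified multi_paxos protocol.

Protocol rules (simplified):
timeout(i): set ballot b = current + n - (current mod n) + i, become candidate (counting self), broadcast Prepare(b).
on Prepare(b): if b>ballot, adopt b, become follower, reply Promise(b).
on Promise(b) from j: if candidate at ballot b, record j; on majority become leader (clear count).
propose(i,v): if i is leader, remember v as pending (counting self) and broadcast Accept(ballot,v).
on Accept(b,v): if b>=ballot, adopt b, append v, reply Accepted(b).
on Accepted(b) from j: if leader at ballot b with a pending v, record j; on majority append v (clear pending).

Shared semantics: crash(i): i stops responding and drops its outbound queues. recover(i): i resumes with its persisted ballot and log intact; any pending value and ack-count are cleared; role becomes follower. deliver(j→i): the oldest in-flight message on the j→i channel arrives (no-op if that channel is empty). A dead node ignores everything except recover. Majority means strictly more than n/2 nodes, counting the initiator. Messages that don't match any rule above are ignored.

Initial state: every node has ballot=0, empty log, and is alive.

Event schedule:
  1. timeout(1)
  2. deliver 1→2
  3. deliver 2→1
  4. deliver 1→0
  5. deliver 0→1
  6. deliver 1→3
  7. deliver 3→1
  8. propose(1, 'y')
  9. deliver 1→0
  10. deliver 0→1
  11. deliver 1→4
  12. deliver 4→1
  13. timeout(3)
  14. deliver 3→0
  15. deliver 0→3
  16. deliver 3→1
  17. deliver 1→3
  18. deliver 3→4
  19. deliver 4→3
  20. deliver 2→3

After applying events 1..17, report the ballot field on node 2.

6

after 1 — timeout(1): n1:cand/b6/[-]
after 2 — deliver 1→2: n2:foll/b6/[-]
after 3 — deliver 2→1: ·
after 4 — deliver 1→0: n0:foll/b6/[-]
after 5 — deliver 0→1: n1:lead/b6/[-]
after 6 — deliver 1→3: n3:foll/b6/[-]
after 7 — deliver 3→1: ·
after 8 — propose(1,'y'): ·
after 9 — deliver 1→0: n0:foll/b6/[y]
after 10 — deliver 0→1: ·
after 11 — deliver 1→4: n4:foll/b6/[-]
after 12 — deliver 4→1: ·
after 13 — timeout(3): n3:cand/b13/[-]
after 14 — deliver 3→0: n0:foll/b13/[y]
after 15 — deliver 0→3: ·
after 16 — deliver 3→1: n1:foll/b13/[-]
after 17 — deliver 1→3: ·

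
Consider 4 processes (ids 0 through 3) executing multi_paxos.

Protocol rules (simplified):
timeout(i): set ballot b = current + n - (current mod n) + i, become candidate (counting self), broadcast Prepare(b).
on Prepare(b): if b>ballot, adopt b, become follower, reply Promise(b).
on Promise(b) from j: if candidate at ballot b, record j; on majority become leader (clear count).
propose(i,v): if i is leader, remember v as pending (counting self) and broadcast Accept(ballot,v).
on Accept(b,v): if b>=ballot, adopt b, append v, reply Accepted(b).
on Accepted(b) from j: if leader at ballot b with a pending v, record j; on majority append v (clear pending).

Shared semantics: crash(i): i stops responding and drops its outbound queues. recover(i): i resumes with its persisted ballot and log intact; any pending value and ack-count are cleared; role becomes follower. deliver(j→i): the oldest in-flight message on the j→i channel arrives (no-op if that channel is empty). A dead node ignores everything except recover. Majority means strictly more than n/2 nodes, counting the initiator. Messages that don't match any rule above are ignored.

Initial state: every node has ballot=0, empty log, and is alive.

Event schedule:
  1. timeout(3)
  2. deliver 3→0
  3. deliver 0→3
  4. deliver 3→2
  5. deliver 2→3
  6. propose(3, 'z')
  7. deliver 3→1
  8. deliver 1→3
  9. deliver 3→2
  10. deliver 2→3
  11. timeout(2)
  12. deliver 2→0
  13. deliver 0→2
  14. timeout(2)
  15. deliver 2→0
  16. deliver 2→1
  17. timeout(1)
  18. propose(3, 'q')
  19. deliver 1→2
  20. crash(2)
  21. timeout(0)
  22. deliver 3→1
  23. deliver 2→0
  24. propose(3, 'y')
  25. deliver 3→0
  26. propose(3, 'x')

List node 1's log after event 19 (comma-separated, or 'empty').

e1 timeout(3): 3[cand,b=7,-]
e2 deliver 3→0: 0[foll,b=7,-]
e3 deliver 0→3: ·
e4 deliver 3→2: 2[foll,b=7,-]
e5 deliver 2→3: 3[lead,b=7,-]
e6 propose(3,'z'): ·
e7 deliver 3→1: 1[foll,b=7,-]
e8 deliver 1→3: ·
e9 deliver 3→2: 2[foll,b=7,z]
e10 deliver 2→3: ·
e11 timeout(2): 2[cand,b=10,z]
e12 deliver 2→0: 0[foll,b=10,-]
e13 deliver 0→2: ·
e14 timeout(2): 2[cand,b=14,z]
e15 deliver 2→0: 0[foll,b=14,-]
e16 deliver 2→1: 1[foll,b=10,-]
e17 timeout(1): 1[cand,b=13,-]
e18 propose(3,'q'): ·
e19 deliver 1→2: ·

empty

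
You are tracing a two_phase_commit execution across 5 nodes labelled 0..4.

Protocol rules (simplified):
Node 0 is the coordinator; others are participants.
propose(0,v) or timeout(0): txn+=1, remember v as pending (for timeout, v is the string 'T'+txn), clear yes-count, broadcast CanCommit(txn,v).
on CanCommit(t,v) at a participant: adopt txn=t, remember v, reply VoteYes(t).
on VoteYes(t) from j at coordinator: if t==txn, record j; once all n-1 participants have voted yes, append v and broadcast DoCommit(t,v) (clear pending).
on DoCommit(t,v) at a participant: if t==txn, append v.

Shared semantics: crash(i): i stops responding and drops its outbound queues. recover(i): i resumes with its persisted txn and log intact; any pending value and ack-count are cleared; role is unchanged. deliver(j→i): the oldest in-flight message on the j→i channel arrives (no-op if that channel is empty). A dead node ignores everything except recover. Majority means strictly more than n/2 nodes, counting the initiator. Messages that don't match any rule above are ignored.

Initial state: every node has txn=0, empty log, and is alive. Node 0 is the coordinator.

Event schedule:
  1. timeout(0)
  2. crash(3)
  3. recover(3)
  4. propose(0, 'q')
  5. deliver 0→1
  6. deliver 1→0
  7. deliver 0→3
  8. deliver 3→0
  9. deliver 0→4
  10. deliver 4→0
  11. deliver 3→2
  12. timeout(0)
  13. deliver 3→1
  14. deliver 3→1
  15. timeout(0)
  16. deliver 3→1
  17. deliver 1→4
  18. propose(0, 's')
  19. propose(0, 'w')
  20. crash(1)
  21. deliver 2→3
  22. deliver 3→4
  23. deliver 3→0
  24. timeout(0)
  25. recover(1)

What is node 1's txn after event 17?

1

[1] timeout(0) → N0(coor t1 [-])
[2] crash(3) → N3(✗part t0 [-])
[3] recover(3) → N3(part t0 [-])
[4] propose(0,'q') → N0(coor t2 [-])
[5] deliver 0→1 → N1(part t1 [-])
[6] deliver 1→0 → ∅
[7] deliver 0→3 → N3(part t1 [-])
[8] deliver 3→0 → ∅
[9] deliver 0→4 → N4(part t1 [-])
[10] deliver 4→0 → ∅
[11] deliver 3→2 → ∅
[12] timeout(0) → N0(coor t3 [-])
[13] deliver 3→1 → ∅
[14] deliver 3→1 → ∅
[15] timeout(0) → N0(coor t4 [-])
[16] deliver 3→1 → ∅
[17] deliver 1→4 → ∅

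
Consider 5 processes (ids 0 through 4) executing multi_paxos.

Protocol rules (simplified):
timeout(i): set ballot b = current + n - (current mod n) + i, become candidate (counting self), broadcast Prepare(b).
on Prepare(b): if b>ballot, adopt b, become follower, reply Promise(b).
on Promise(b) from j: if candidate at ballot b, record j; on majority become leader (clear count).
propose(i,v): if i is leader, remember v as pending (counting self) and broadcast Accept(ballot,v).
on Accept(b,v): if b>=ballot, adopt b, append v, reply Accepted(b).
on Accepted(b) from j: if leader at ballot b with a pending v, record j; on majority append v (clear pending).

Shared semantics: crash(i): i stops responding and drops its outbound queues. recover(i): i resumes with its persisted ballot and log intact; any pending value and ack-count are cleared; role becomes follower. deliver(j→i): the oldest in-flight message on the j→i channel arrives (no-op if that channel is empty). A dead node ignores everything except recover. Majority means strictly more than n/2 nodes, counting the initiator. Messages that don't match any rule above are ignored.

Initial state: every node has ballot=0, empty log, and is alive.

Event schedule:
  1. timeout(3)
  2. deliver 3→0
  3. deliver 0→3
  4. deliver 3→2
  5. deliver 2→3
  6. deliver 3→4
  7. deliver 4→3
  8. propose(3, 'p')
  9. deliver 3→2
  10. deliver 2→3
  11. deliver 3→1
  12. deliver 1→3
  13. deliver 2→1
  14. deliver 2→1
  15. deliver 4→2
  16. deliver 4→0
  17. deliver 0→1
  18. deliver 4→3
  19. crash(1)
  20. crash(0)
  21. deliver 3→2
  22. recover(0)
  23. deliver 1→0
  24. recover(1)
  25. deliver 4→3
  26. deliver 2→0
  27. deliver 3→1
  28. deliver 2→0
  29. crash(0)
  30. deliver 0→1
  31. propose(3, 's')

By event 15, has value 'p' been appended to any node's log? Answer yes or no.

1. timeout(3):  <3:cand b8 ->
2. deliver 3→0:  <0:foll b8 ->
3. deliver 0→3:  nop
4. deliver 3→2:  <2:foll b8 ->
5. deliver 2→3:  <3:lead b8 ->
6. deliver 3→4:  <4:foll b8 ->
7. deliver 4→3:  nop
8. propose(3,'p'):  nop
9. deliver 3→2:  <2:foll b8 p>
10. deliver 2→3:  nop
11. deliver 3→1:  <1:foll b8 ->
12. deliver 1→3:  nop
13. deliver 2→1:  nop
14. deliver 2→1:  nop
15. deliver 4→2:  nop

yes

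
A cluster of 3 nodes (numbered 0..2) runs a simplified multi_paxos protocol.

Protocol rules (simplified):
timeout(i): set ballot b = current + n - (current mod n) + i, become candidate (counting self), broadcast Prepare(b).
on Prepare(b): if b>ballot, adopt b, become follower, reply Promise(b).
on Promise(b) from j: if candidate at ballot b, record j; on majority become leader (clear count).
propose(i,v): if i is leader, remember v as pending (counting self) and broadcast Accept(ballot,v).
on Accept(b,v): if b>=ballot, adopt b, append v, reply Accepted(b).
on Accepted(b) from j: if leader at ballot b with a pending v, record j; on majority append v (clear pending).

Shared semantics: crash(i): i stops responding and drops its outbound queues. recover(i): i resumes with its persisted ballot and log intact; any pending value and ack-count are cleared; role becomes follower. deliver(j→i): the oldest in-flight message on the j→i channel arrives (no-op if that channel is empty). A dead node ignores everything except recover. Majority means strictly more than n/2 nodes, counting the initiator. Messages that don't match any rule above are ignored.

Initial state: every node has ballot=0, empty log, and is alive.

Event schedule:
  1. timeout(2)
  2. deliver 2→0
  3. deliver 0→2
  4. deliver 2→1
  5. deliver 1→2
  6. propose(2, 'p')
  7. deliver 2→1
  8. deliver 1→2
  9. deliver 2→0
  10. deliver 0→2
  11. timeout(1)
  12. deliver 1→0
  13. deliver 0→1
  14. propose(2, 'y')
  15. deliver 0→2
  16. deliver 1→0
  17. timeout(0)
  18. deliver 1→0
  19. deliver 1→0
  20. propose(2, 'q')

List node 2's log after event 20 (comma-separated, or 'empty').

p

e1 timeout(2): 2[cand,b=5,-]
e2 deliver 2→0: 0[foll,b=5,-]
e3 deliver 0→2: 2[lead,b=5,-]
e4 deliver 2→1: 1[foll,b=5,-]
e5 deliver 1→2: ·
e6 propose(2,'p'): ·
e7 deliver 2→1: 1[foll,b=5,p]
e8 deliver 1→2: 2[lead,b=5,p]
e9 deliver 2→0: 0[foll,b=5,p]
e10 deliver 0→2: ·
e11 timeout(1): 1[cand,b=7,p]
e12 deliver 1→0: 0[foll,b=7,p]
e13 deliver 0→1: 1[lead,b=7,p]
e14 propose(2,'y'): ·
e15 deliver 0→2: ·
e16 deliver 1→0: ·
e17 timeout(0): 0[cand,b=9,p]
e18 deliver 1→0: ·
e19 deliver 1→0: ·
e20 propose(2,'q'): ·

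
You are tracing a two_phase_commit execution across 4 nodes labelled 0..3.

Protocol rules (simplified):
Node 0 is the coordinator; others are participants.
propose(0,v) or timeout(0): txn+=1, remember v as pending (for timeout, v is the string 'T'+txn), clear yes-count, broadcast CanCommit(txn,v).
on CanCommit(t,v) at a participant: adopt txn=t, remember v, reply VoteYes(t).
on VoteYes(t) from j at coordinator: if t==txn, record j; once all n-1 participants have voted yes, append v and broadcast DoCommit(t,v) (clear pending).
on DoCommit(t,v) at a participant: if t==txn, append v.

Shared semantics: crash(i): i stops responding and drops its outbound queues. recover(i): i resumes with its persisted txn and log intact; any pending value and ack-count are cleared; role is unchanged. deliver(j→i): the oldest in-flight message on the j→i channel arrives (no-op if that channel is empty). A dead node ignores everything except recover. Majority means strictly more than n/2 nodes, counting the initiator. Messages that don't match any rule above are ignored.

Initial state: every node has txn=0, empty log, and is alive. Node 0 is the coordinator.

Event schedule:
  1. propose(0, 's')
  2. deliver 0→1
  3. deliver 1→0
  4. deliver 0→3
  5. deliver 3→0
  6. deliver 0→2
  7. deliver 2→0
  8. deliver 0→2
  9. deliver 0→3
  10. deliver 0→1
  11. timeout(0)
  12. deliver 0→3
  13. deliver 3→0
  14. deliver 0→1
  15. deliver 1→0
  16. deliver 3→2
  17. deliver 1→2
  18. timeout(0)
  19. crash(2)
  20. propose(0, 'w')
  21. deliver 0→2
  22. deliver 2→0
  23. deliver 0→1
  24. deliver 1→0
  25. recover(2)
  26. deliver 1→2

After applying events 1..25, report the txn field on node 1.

3

e1 propose(0,'s'): 0[coor,t=1,-]
e2 deliver 0→1: 1[part,t=1,-]
e3 deliver 1→0: ·
e4 deliver 0→3: 3[part,t=1,-]
e5 deliver 3→0: ·
e6 deliver 0→2: 2[part,t=1,-]
e7 deliver 2→0: 0[coor,t=1,s]
e8 deliver 0→2: 2[part,t=1,s]
e9 deliver 0→3: 3[part,t=1,s]
e10 deliver 0→1: 1[part,t=1,s]
e11 timeout(0): 0[coor,t=2,s]
e12 deliver 0→3: 3[part,t=2,s]
e13 deliver 3→0: ·
e14 deliver 0→1: 1[part,t=2,s]
e15 deliver 1→0: ·
e16 deliver 3→2: ·
e17 deliver 1→2: ·
e18 timeout(0): 0[coor,t=3,s]
e19 crash(2): 2[✗part,t=1,s]
e20 propose(0,'w'): 0[coor,t=4,s]
e21 deliver 0→2: ·
e22 deliver 2→0: ·
e23 deliver 0→1: 1[part,t=3,s]
e24 deliver 1→0: ·
e25 recover(2): 2[part,t=1,s]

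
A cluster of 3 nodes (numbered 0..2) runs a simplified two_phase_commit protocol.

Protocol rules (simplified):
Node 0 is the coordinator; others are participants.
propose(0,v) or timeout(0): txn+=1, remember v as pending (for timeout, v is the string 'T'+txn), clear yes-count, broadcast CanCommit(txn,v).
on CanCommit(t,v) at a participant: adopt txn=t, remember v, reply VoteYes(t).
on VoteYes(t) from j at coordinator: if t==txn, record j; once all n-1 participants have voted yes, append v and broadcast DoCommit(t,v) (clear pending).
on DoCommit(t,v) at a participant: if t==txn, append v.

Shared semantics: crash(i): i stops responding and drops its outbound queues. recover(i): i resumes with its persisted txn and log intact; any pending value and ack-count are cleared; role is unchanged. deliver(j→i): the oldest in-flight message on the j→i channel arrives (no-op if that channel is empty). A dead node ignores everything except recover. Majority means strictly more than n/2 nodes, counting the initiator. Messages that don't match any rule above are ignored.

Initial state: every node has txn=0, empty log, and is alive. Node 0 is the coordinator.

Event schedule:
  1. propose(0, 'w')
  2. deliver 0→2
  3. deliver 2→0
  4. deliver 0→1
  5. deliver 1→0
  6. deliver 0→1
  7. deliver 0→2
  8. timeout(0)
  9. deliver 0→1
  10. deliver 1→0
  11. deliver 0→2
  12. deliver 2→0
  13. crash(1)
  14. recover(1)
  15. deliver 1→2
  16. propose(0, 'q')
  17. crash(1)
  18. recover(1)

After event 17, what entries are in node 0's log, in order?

w,T2

[1] propose(0,'w') → N0(coor t1 [-])
[2] deliver 0→2 → N2(part t1 [-])
[3] deliver 2→0 → ∅
[4] deliver 0→1 → N1(part t1 [-])
[5] deliver 1→0 → N0(coor t1 [w])
[6] deliver 0→1 → N1(part t1 [w])
[7] deliver 0→2 → N2(part t1 [w])
[8] timeout(0) → N0(coor t2 [w])
[9] deliver 0→1 → N1(part t2 [w])
[10] deliver 1→0 → ∅
[11] deliver 0→2 → N2(part t2 [w])
[12] deliver 2→0 → N0(coor t2 [w,T2])
[13] crash(1) → N1(✗part t2 [w])
[14] recover(1) → N1(part t2 [w])
[15] deliver 1→2 → ∅
[16] propose(0,'q') → N0(coor t3 [w,T2])
[17] crash(1) → N1(✗part t2 [w])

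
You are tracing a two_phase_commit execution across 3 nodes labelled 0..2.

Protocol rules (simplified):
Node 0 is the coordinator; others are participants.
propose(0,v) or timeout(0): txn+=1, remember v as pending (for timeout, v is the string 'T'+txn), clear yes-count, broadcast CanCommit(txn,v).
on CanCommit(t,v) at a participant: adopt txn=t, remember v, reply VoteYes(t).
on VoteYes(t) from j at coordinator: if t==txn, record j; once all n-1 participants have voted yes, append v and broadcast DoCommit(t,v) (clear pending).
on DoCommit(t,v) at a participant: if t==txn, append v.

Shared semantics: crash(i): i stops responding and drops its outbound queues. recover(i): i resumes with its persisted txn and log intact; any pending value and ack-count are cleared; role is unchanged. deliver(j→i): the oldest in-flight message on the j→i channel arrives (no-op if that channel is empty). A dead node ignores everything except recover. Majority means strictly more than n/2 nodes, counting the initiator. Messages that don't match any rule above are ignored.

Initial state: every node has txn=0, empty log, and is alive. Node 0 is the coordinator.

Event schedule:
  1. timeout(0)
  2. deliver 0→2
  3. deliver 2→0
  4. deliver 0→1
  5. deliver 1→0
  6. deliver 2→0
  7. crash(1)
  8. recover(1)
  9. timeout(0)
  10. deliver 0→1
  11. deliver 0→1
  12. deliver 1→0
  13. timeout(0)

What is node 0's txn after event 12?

step 1 timeout(0): 0={coor,t=1,log=-}
step 2 deliver 0→2: 2={part,t=1,log=-}
step 3 deliver 2→0: —
step 4 deliver 0→1: 1={part,t=1,log=-}
step 5 deliver 1→0: 0={coor,t=1,log=T1}
step 6 deliver 2→0: —
step 7 crash(1): 1={✗part,t=1,log=-}
step 8 recover(1): 1={part,t=1,log=-}
step 9 timeout(0): 0={coor,t=2,log=T1}
step 10 deliver 0→1: 1={part,t=1,log=T1}
step 11 deliver 0→1: 1={part,t=2,log=T1}
step 12 deliver 1→0: —

2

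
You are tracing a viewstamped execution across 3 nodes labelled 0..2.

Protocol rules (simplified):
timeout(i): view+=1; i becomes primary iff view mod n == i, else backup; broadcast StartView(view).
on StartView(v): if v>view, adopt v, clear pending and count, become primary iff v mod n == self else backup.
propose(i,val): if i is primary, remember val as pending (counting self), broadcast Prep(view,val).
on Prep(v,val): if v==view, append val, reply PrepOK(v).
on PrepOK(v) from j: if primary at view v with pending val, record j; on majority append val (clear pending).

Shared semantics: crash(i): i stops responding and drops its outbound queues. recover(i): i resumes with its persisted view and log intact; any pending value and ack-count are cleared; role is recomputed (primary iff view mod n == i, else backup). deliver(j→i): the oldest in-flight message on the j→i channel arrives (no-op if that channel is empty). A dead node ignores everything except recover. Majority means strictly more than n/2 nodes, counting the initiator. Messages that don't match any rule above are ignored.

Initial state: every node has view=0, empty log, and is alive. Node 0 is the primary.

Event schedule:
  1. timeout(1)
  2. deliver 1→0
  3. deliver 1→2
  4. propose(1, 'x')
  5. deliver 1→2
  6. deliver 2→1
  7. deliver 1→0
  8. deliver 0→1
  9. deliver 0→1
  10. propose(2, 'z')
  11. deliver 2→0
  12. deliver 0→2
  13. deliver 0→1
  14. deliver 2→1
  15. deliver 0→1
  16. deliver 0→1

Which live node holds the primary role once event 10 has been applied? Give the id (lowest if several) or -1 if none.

1

step 1 timeout(1): 1={prim,v=1,log=-}
step 2 deliver 1→0: 0={back,v=1,log=-}
step 3 deliver 1→2: 2={back,v=1,log=-}
step 4 propose(1,'x'): —
step 5 deliver 1→2: 2={back,v=1,log=x}
step 6 deliver 2→1: 1={prim,v=1,log=x}
step 7 deliver 1→0: 0={back,v=1,log=x}
step 8 deliver 0→1: —
step 9 deliver 0→1: —
step 10 propose(2,'z'): —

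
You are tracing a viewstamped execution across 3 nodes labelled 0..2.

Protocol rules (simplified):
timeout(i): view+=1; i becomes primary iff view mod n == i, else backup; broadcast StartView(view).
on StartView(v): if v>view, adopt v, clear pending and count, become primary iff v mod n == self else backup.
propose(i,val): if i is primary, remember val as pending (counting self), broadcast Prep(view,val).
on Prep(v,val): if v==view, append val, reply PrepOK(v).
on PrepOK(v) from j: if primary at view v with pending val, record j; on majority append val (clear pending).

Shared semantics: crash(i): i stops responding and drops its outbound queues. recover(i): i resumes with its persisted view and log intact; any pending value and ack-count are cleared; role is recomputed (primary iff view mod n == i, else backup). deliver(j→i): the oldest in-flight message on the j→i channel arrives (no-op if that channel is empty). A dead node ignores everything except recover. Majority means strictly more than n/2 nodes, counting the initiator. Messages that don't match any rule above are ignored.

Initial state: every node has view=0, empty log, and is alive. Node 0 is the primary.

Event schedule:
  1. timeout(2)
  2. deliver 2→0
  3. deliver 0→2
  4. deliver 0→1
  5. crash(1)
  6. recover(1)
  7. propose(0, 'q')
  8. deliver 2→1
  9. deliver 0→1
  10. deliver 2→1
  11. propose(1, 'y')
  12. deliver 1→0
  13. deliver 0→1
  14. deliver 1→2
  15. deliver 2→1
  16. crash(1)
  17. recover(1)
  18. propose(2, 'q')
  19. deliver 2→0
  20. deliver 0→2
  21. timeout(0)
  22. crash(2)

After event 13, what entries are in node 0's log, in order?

y

1. timeout(2):  <2:back v1 ->
2. deliver 2→0:  <0:back v1 ->
3. deliver 0→2:  nop
4. deliver 0→1:  nop
5. crash(1):  <1:✗back v0 ->
6. recover(1):  <1:back v0 ->
7. propose(0,'q'):  nop
8. deliver 2→1:  <1:prim v1 ->
9. deliver 0→1:  nop
10. deliver 2→1:  nop
11. propose(1,'y'):  nop
12. deliver 1→0:  <0:back v1 y>
13. deliver 0→1:  <1:prim v1 y>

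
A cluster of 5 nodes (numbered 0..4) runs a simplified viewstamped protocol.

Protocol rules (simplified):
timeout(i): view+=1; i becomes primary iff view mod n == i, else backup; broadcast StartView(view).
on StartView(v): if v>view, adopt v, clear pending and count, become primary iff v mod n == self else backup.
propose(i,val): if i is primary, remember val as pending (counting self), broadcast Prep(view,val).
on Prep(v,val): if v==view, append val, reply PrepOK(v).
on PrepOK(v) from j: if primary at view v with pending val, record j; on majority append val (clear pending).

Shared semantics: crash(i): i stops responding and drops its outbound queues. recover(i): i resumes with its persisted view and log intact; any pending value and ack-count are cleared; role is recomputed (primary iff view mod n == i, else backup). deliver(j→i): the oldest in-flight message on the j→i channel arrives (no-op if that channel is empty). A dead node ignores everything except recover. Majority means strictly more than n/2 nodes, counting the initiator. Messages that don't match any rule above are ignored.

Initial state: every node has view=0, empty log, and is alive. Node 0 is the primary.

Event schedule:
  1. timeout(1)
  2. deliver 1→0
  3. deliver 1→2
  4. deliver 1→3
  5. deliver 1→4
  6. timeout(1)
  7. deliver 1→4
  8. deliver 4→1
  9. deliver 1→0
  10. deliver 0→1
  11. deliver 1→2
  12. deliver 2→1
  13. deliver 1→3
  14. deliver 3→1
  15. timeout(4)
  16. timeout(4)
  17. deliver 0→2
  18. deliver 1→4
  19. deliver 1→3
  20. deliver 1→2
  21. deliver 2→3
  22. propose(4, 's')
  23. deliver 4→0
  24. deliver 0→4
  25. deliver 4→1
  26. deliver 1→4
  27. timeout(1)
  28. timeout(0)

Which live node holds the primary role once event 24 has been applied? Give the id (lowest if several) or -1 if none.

1. timeout(1):  <1:prim v1 ->
2. deliver 1→0:  <0:back v1 ->
3. deliver 1→2:  <2:back v1 ->
4. deliver 1→3:  <3:back v1 ->
5. deliver 1→4:  <4:back v1 ->
6. timeout(1):  <1:back v2 ->
7. deliver 1→4:  <4:back v2 ->
8. deliver 4→1:  nop
9. deliver 1→0:  <0:back v2 ->
10. deliver 0→1:  nop
11. deliver 1→2:  <2:prim v2 ->
12. deliver 2→1:  nop
13. deliver 1→3:  <3:back v2 ->
14. deliver 3→1:  nop
15. timeout(4):  <4:back v3 ->
16. timeout(4):  <4:prim v4 ->
17. deliver 0→2:  nop
18. deliver 1→4:  nop
19. deliver 1→3:  nop
20. deliver 1→2:  nop
21. deliver 2→3:  nop
22. propose(4,'s'):  nop
23. deliver 4→0:  <0:back v3 ->
24. deliver 0→4:  nop

2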